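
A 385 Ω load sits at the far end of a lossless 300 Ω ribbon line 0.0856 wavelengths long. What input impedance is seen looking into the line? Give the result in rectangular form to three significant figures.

Z_in ≈ 329 − j73 Ω

βl = 2π × 0.0856 = 30.8°
tan(βl) = tan(30.8°) = 0.596
Z_in = Z_0·(Z_L + jZ_0·tanβl)/(Z_0 + jZ_L·tanβl)
     = 300·(385 + j179)/(300 + j230)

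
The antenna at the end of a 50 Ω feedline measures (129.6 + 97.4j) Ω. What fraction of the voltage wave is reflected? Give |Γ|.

|Γ| ≈ 0.616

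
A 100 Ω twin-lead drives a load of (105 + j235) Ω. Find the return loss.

Γ = (5 + j235)/(205 + j235), |Γ| = 0.754
RL = −20·log₁₀|Γ| = −20·log₁₀(0.754)

RL ≈ 2.46 dB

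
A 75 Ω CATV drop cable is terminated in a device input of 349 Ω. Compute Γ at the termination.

Γ = (Z_L − Z_0)/(Z_L + Z_0) = (349 − 75)/(349 + 75) = 274/424

Γ = 0.646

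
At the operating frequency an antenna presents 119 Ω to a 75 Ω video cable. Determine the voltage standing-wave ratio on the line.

Γ = (119 − 75)/(119 + 75) = 0.227
VSWR = (1 + 0.227)/(1 − 0.227)

VSWR ≈ 1.59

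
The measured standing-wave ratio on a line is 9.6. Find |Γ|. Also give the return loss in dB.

|Γ| ≈ 0.811; return loss ≈ 1.82 dB

|Γ| = (S − 1)/(S + 1) = (9.6 − 1)/(9.6 + 1) = 8.6/10.6
RL = −20·log₁₀|Γ| = −20·log₁₀(0.811)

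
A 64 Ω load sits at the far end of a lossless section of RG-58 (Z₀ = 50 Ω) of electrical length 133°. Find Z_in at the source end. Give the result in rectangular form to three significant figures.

Z_in ≈ 47.7 + j11.9 Ω

tan(βl) = tan(133°) = -1.07
Z_in = Z_0·(Z_L + jZ_0·tanβl)/(Z_0 + jZ_L·tanβl)
     = 50·(64 − j53.6)/(50 − j68.6)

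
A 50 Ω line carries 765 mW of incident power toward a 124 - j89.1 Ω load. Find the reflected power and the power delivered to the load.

P_reflected ≈ 269 mW; P_delivered ≈ 496 mW

|Γ| = |(74 − j89.1)/(174 − j89.1)| = 0.592
|Γ|² = 0.351
P_refl = |Γ|²·P_inc = 269 mW, P_del = (1 − |Γ|²)·P_inc = 496 mW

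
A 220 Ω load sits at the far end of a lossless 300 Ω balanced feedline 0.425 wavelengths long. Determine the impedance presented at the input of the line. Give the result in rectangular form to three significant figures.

βl = 2π × 0.425 = 153°
tan(βl) = tan(153°) = -0.51
Z_in = Z_0·(Z_L + jZ_0·tanβl)/(Z_0 + jZ_L·tanβl)
     = 300·(220 − j153)/(300 − j112)

Z_in ≈ 243 − j62 Ω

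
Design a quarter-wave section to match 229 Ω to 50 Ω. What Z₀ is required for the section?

Z_qwt ≈ 107 Ω

Z_qwt = √(Z_0·R_L) = √(50 × 229) = √11450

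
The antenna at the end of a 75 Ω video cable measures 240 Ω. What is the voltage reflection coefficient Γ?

Γ = 0.524

Γ = (Z_L − Z_0)/(Z_L + Z_0) = (240 − 75)/(240 + 75) = 165/315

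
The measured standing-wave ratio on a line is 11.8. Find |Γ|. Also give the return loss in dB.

|Γ| ≈ 0.844; return loss ≈ 1.48 dB

|Γ| = (S − 1)/(S + 1) = (11.8 − 1)/(11.8 + 1) = 10.8/12.8
RL = −20·log₁₀|Γ| = −20·log₁₀(0.844)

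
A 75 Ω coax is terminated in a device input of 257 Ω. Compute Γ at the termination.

Γ = 0.548

Γ = (Z_L − Z_0)/(Z_L + Z_0) = (257 − 75)/(257 + 75) = 182/332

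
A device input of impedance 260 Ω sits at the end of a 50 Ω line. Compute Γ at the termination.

Γ = 0.677

Γ = (Z_L − Z_0)/(Z_L + Z_0) = (260 − 50)/(260 + 50) = 210/310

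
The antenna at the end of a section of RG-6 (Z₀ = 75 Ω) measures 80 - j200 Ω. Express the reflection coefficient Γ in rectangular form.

Γ ≈ 0.637 − j0.469

Γ = (Z_L − Z_0)/(Z_L + Z_0) = (5 − j200)/(155 − j200)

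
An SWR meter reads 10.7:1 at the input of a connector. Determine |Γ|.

|Γ| ≈ 0.829

|Γ| = (S − 1)/(S + 1) = (10.7 − 1)/(10.7 + 1) = 9.7/11.7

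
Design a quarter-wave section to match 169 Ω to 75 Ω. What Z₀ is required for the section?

Z_qwt = √(Z_0·R_L) = √(75 × 169) = √12680

Z_qwt ≈ 113 Ω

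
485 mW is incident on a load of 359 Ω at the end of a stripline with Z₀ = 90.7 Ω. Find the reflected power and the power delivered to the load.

Γ = (359 − 90.7)/(359 + 90.7) = 0.597
|Γ|² = 0.356
P_refl = |Γ|²·P_inc = 173 mW, P_del = (1 − |Γ|²)·P_inc = 312 mW

P_reflected ≈ 173 mW; P_delivered ≈ 312 mW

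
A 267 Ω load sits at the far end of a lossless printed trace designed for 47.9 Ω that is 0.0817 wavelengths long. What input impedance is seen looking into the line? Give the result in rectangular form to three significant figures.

βl = 2π × 0.0817 = 29.4°
tan(βl) = tan(29.4°) = 0.564
Z_in = Z_0·(Z_L + jZ_0·tanβl)/(Z_0 + jZ_L·tanβl)
     = 47.9·(267 + j27)/(47.9 + j151)

Z_in ≈ 32.4 − j74.7 Ω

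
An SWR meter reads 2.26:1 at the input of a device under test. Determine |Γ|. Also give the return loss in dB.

|Γ| = (S − 1)/(S + 1) = (2.26 − 1)/(2.26 + 1) = 1.26/3.26
RL = −20·log₁₀|Γ| = −20·log₁₀(0.387)

|Γ| ≈ 0.387; return loss ≈ 8.26 dB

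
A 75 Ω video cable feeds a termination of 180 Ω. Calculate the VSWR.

VSWR ≈ 2.4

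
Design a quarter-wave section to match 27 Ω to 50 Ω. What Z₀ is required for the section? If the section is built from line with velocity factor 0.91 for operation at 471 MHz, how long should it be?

Z_qwt ≈ 36.7 Ω; length ≈ 14.5 cm

Z_qwt = √(Z_0·R_L) = √(50 × 27) = √1350
λ = 0.91·c/f = 0.58 m, so l = λ/4 = 0.145 m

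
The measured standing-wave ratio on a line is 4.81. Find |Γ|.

|Γ| = (S − 1)/(S + 1) = (4.81 − 1)/(4.81 + 1) = 3.81/5.81

|Γ| ≈ 0.656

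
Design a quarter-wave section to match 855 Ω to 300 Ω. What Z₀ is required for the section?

Z_qwt = √(Z_0·R_L) = √(300 × 855) = √256500

Z_qwt ≈ 506 Ω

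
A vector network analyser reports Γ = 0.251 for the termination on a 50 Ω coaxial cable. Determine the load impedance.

Z_L = Z_0·(1 + Γ)/(1 − Γ) = 50·(1.25)/(0.749)

Z_L ≈ 83.5 Ω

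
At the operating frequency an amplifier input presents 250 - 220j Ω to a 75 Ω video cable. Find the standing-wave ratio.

Γ = (Z_L − Z_0)/(Z_L + Z_0) = (175 − j220)/(325 − j220)
|Γ| = 281/392 = 0.716
VSWR = (1 + |Γ|)/(1 − |Γ|) = 1.72/0.284

VSWR ≈ 6.05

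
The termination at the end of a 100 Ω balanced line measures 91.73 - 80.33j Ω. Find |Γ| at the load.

|Γ| ≈ 0.388

Γ = (Z_L − Z_0)/(Z_L + Z_0) = (-8.27 − j80.33)/(191.7 − j80.33)
|Γ| = 80.8/208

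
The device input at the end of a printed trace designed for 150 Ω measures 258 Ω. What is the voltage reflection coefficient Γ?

Γ = 0.265

Γ = (Z_L − Z_0)/(Z_L + Z_0) = (258 − 150)/(258 + 150) = 108/408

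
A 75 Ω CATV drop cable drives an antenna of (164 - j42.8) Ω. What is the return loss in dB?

Γ = (89 − j42.8)/(239 − j42.8), |Γ| = 0.407
RL = −20·log₁₀|Γ| = −20·log₁₀(0.407)

RL ≈ 7.81 dB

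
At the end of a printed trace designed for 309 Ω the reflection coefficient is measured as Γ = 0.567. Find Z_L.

Z_L = Z_0·(1 + Γ)/(1 − Γ) = 309·(1.57)/(0.433)

Z_L ≈ 1120 Ω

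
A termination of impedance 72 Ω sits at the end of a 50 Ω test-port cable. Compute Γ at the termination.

Γ = (Z_L − Z_0)/(Z_L + Z_0) = (72 − 50)/(72 + 50) = 22/122

Γ = 0.18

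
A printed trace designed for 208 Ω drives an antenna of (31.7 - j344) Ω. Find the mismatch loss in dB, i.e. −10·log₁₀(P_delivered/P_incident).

mismatch loss ≈ 8.24 dB

Γ = (-176.3 − j344)/(239.7 − j344), |Γ| = 0.922
|Γ|² = 0.85, so P_del/P_inc = 1 − |Γ|² = 0.15
ML = −10·log₁₀(1 − |Γ|²)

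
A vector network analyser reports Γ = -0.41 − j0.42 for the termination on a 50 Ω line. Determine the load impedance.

Z_L ≈ 15.1 − j19.4 Ω

Z_L = Z_0·(1 + Γ)/(1 − Γ) = 50·(0.59 − j0.42)/(1.41 + j0.42)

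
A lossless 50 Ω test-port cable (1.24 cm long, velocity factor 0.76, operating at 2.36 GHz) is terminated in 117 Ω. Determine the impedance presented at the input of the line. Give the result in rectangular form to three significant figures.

Z_in ≈ 35.1 − j33.6 Ω

λ = v/f = 0.76·c / 2.36 GHz = 0.0966 m
βl = 2π·l/λ = 2π × 0.128 = 46.2°
tan(βl) = tan(46.2°) = 1.04
Z_in = Z_0·(Z_L + jZ_0·tanβl)/(Z_0 + jZ_L·tanβl)
     = 50·(117 + j52.2)/(50 + j122)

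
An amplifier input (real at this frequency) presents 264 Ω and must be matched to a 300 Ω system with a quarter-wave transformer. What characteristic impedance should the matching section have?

Z_qwt ≈ 281 Ω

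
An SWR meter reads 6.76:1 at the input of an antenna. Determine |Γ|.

|Γ| ≈ 0.742

|Γ| = (S − 1)/(S + 1) = (6.76 − 1)/(6.76 + 1) = 5.76/7.76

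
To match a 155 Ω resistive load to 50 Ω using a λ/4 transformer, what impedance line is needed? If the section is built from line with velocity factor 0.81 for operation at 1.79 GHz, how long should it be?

Z_qwt ≈ 88 Ω; length ≈ 3.39 cm

Z_qwt = √(Z_0·R_L) = √(50 × 155) = √7750
λ = 0.81·c/f = 0.136 m, so l = λ/4 = 0.0339 m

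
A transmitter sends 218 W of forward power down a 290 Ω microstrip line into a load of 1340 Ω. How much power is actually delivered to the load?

P_delivered ≈ 128 W

Γ = (1340 − 290)/(1340 + 290) = 0.644
|Γ|² = 0.415
P_refl = |Γ|²·P_inc = 90.5 W, P_del = (1 − |Γ|²)·P_inc = 128 W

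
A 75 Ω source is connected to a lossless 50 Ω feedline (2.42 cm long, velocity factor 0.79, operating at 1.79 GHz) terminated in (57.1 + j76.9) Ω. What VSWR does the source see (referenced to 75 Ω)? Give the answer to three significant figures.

λ = v/f = 0.79·c / 1.79 GHz = 0.132 m
βl = 2π·l/λ = 2π × 0.183 = 65.8°
tan(βl) = 2.23
Z_in = Z_0·(Z_L + jZ_0·tanβl)/(Z_0 + jZ_L·tanβl) = 27.6 − j48.8 Ω
Γ_s = (Z_in − Z_s)/(Z_in + Z_s) = (-47.4 − j48.8)/(103 − j48.8), |Γ_s| = 0.599
VSWR = (1 + |Γ_s|)/(1 − |Γ_s|)

VSWR ≈ 3.99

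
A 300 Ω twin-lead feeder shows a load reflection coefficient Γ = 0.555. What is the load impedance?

Z_L ≈ 1050 Ω

Z_L = Z_0·(1 + Γ)/(1 − Γ) = 300·(1.56)/(0.445)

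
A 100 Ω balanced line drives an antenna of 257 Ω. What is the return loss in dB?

Γ = (257 − 100)/(257 + 100) = 0.44
RL = −20·log₁₀|Γ| = −20·log₁₀(0.44)

RL ≈ 7.14 dB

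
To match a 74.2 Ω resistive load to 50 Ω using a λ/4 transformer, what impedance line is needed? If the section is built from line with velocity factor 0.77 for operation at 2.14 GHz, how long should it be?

Z_qwt ≈ 60.9 Ω; length ≈ 2.7 cm

Z_qwt = √(Z_0·R_L) = √(50 × 74.2) = √3710
λ = 0.77·c/f = 0.108 m, so l = λ/4 = 0.027 m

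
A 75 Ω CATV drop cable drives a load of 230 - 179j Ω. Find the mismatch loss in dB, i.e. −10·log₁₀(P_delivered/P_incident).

mismatch loss ≈ 2.58 dB

Γ = (155 − j179)/(305 − j179), |Γ| = 0.67
|Γ|² = 0.448, so P_del/P_inc = 1 − |Γ|² = 0.552
ML = −10·log₁₀(1 − |Γ|²)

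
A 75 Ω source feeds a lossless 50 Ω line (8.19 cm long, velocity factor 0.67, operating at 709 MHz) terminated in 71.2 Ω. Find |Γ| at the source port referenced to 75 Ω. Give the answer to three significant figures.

|Γ| ≈ 0.353

λ = v/f = 0.67·c / 709 MHz = 0.283 m
βl = 2π·l/λ = 2π × 0.289 = 104°
tan(βl) = -4.01
Z_in = Z_0·(Z_L + jZ_0·tanβl)/(Z_0 + jZ_L·tanβl) = 36.2 + j6.13 Ω
Γ_s = (Z_in − Z_s)/(Z_in + Z_s) = (-38.8 + j6.13)/(111 + j6.13), |Γ_s| = 0.353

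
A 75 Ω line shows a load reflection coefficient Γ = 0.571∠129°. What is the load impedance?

Z_L ≈ 24.7 + j32.6 Ω

Z_L = Z_0·(1 + Γ)/(1 − Γ) = 75·(0.641 + j0.444)/(1.36 − j0.444)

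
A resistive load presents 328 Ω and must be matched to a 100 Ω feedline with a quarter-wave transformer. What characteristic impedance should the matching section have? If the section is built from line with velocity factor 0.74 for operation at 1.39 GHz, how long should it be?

Z_qwt = √(Z_0·R_L) = √(100 × 328) = √32800
λ = 0.74·c/f = 0.16 m, so l = λ/4 = 0.0399 m

Z_qwt ≈ 181 Ω; length ≈ 3.99 cm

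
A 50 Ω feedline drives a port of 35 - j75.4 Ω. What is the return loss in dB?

RL ≈ 3.39 dB

Γ = (-15 − j75.4)/(85 − j75.4), |Γ| = 0.677
RL = −20·log₁₀|Γ| = −20·log₁₀(0.677)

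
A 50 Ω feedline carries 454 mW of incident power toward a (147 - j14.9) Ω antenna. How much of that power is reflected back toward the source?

P_reflected ≈ 112 mW

|Γ| = |(97 − j14.9)/(197 − j14.9)| = 0.497
|Γ|² = 0.247
P_refl = |Γ|²·P_inc = 112 mW, P_del = (1 − |Γ|²)·P_inc = 342 mW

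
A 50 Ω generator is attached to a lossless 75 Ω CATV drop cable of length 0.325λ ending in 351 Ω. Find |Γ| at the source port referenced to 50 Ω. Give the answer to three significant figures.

|Γ| ≈ 0.596

βl = 2π × 0.325 = 117°
tan(βl) = -1.96
Z_in = Z_0·(Z_L + jZ_0·tanβl)/(Z_0 + jZ_L·tanβl) = 19.9 + j36 Ω
Γ_s = (Z_in − Z_s)/(Z_in + Z_s) = (-30.1 + j36)/(69.9 + j36), |Γ_s| = 0.596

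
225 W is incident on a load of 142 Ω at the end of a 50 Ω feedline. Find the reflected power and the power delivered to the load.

Γ = (142 − 50)/(142 + 50) = 0.479
|Γ|² = 0.23
P_refl = |Γ|²·P_inc = 51.7 W, P_del = (1 − |Γ|²)·P_inc = 173 W

P_reflected ≈ 51.7 W; P_delivered ≈ 173 W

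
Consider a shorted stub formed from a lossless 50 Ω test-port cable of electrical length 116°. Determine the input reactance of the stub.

X_in ≈ -103 Ω (capacitive)

tan(βl) = -2.05
For a shorted stub, Z_in = jZ_0·tan(βl)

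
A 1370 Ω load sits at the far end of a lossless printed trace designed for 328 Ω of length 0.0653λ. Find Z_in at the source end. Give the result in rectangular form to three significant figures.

Z_in ≈ 379 − j546 Ω

βl = 2π × 0.0653 = 23.5°
tan(βl) = tan(23.5°) = 0.435
Z_in = Z_0·(Z_L + jZ_0·tanβl)/(Z_0 + jZ_L·tanβl)
     = 328·(1370 + j143)/(328 + j596)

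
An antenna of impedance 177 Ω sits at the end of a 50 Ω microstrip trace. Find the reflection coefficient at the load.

Γ = (Z_L − Z_0)/(Z_L + Z_0) = (177 − 50)/(177 + 50) = 127/227

Γ = 0.559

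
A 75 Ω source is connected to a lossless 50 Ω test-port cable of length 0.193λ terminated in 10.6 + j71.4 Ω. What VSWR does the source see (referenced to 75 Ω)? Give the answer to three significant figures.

VSWR ≈ 13.6

βl = 2π × 0.193 = 69.5°
tan(βl) = 2.67
Z_in = Z_0·(Z_L + jZ_0·tanβl)/(Z_0 + jZ_L·tanβl) = 10.5 − j70.7 Ω
Γ_s = (Z_in − Z_s)/(Z_in + Z_s) = (-64.5 − j70.7)/(85.5 − j70.7), |Γ_s| = 0.863
VSWR = (1 + |Γ_s|)/(1 − |Γ_s|)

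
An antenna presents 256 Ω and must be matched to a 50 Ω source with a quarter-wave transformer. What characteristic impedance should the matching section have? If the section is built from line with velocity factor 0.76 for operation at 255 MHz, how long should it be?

Z_qwt = √(Z_0·R_L) = √(50 × 256) = √12800
λ = 0.76·c/f = 0.894 m, so l = λ/4 = 0.224 m

Z_qwt ≈ 113 Ω; length ≈ 22.4 cm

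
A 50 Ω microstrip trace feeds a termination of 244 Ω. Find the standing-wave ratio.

Γ = (244 − 50)/(244 + 50) = 0.66
VSWR = (1 + 0.66)/(1 − 0.66)

VSWR ≈ 4.88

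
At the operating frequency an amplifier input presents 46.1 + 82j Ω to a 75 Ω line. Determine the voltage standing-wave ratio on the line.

Γ = (Z_L − Z_0)/(Z_L + Z_0) = (-28.9 + j82)/(121.1 + j82)
|Γ| = 86.9/146 = 0.594
VSWR = (1 + |Γ|)/(1 − |Γ|) = 1.59/0.406

VSWR ≈ 3.93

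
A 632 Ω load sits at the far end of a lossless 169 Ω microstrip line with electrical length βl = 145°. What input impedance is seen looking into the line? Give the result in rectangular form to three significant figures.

Z_in ≈ 120 + j196 Ω

tan(βl) = tan(145°) = -0.7
Z_in = Z_0·(Z_L + jZ_0·tanβl)/(Z_0 + jZ_L·tanβl)
     = 169·(632 − j118)/(169 − j443)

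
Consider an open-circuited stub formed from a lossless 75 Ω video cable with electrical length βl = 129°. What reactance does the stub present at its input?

X_in ≈ 60.7 Ω (inductive)

tan(βl) = -1.23
For an open-circuited stub, Z_in = −jZ_0·cot(βl) = −jZ_0/tan(βl)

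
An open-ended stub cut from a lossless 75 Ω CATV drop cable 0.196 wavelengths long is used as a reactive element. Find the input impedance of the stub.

βl = 2π × 0.196 = 70.6°
tan(βl) = 2.83
For an open-ended stub, Z_in = −jZ_0·cot(βl) = −jZ_0/tan(βl)

Z_in ≈ −j26.5 Ω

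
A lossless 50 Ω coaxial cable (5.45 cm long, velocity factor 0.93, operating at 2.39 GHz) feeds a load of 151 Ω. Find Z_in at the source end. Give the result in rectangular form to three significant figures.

Z_in ≈ 112 + j61 Ω

λ = v/f = 0.93·c / 2.39 GHz = 0.117 m
βl = 2π·l/λ = 2π × 0.467 = 168°
tan(βl) = tan(168°) = -0.211
Z_in = Z_0·(Z_L + jZ_0·tanβl)/(Z_0 + jZ_L·tanβl)
     = 50·(151 − j10.6)/(50 − j31.9)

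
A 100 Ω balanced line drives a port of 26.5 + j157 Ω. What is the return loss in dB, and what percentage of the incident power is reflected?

Γ = (-73.5 + j157)/(126.5 + j157), |Γ| = 0.86
RL = −20·log₁₀(0.86) = 1.31 dB
P_refl/P_inc = |Γ|² = 0.739

RL ≈ 1.31 dB; 73.9% of incident power reflected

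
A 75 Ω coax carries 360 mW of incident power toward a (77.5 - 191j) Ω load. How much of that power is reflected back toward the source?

|Γ| = |(2.5 − j191)/(152.5 − j191)| = 0.782
|Γ|² = 0.611
P_refl = |Γ|²·P_inc = 220 mW, P_del = (1 − |Γ|²)·P_inc = 140 mW

P_reflected ≈ 220 mW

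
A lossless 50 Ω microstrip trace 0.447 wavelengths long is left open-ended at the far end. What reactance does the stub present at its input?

βl = 2π × 0.447 = 161°
tan(βl) = -0.346
For an open-ended stub, Z_in = −jZ_0·cot(βl) = −jZ_0/tan(βl)

X_in ≈ 145 Ω (inductive)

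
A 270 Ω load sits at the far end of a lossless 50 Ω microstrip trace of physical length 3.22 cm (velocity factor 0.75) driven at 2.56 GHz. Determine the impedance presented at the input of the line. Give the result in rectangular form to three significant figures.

λ = v/f = 0.75·c / 2.56 GHz = 0.0879 m
βl = 2π·l/λ = 2π × 0.366 = 132°
tan(βl) = tan(132°) = -1.11
Z_in = Z_0·(Z_L + jZ_0·tanβl)/(Z_0 + jZ_L·tanβl)
     = 50·(270 − j55.7)/(50 − j301)

Z_in ≈ 16.3 + j42.1 Ω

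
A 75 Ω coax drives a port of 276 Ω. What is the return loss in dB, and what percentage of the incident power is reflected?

RL ≈ 4.84 dB; 32.8% of incident power reflected

Γ = (276 − 75)/(276 + 75) = 0.573
RL = −20·log₁₀(0.573) = 4.84 dB
P_refl/P_inc = |Γ|² = 0.328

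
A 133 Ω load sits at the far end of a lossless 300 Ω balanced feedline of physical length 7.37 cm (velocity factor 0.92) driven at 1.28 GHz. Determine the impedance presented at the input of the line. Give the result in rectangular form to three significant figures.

λ = v/f = 0.92·c / 1.28 GHz = 0.216 m
βl = 2π·l/λ = 2π × 0.342 = 123°
tan(βl) = tan(123°) = -1.54
Z_in = Z_0·(Z_L + jZ_0·tanβl)/(Z_0 + jZ_L·tanβl)
     = 300·(133 − j461)/(300 − j204)

Z_in ≈ 305 − j253 Ω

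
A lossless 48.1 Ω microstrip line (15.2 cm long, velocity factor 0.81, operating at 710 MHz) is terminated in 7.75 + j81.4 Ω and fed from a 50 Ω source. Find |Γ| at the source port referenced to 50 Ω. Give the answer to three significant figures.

|Γ| ≈ 0.921

λ = v/f = 0.81·c / 710 MHz = 0.342 m
βl = 2π·l/λ = 2π × 0.444 = 160°
tan(βl) = -0.366
Z_in = Z_0·(Z_L + jZ_0·tanβl)/(Z_0 + jZ_L·tanβl) = 3.35 + j39.5 Ω
Γ_s = (Z_in − Z_s)/(Z_in + Z_s) = (-46.7 + j39.5)/(53.3 + j39.5), |Γ_s| = 0.921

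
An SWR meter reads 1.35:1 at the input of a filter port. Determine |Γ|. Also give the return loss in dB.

|Γ| ≈ 0.149; return loss ≈ 16.5 dB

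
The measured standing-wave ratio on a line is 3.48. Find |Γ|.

|Γ| ≈ 0.554

|Γ| = (S − 1)/(S + 1) = (3.48 − 1)/(3.48 + 1) = 2.48/4.48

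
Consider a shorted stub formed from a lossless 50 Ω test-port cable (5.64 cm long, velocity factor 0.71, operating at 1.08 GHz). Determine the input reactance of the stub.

X_in ≈ -217 Ω (capacitive)

λ = v/f = 0.71·c / 1.08 GHz = 0.197 m
βl = 2π·l/λ = 2π × 0.286 = 103°
tan(βl) = -4.35
For a shorted stub, Z_in = jZ_0·tan(βl)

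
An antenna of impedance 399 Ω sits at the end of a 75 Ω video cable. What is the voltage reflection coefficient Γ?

Γ = 0.684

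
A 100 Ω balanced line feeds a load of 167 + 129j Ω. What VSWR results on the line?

Γ = (Z_L − Z_0)/(Z_L + Z_0) = (67 + j129)/(267 + j129)
|Γ| = 145/297 = 0.49
VSWR = (1 + |Γ|)/(1 − |Γ|) = 1.49/0.51

VSWR ≈ 2.92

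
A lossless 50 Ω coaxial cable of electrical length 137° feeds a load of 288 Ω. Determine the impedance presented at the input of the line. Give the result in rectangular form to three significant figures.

Z_in ≈ 18 + j50.3 Ω

tan(βl) = tan(137°) = -0.933
Z_in = Z_0·(Z_L + jZ_0·tanβl)/(Z_0 + jZ_L·tanβl)
     = 50·(288 − j46.6)/(50 − j269)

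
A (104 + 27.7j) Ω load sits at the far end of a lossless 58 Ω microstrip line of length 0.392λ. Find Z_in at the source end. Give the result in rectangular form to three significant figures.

βl = 2π × 0.392 = 141°
tan(βl) = tan(141°) = -0.806
Z_in = Z_0·(Z_L + jZ_0·tanβl)/(Z_0 + jZ_L·tanβl)
     = 58·(104 − j19.1)/(80.3 − j83.9)

Z_in ≈ 42.8 + j30.9 Ω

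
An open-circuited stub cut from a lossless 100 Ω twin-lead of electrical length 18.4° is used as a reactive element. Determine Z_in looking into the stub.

Z_in ≈ −j301 Ω

tan(βl) = 0.333
For an open-circuited stub, Z_in = −jZ_0·cot(βl) = −jZ_0/tan(βl)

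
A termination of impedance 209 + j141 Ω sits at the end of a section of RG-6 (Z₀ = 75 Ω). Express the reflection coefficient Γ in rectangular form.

Γ = (Z_L − Z_0)/(Z_L + Z_0) = (134 + j141)/(284 + j141)

Γ ≈ 0.576 + j0.21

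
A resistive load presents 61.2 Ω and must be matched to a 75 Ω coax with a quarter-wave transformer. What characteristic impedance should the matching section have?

Z_qwt ≈ 67.7 Ω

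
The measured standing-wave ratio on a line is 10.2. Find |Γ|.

|Γ| ≈ 0.821

|Γ| = (S − 1)/(S + 1) = (10.2 − 1)/(10.2 + 1) = 9.2/11.2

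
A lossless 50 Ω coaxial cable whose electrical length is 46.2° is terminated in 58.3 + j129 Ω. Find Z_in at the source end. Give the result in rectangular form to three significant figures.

Z_in ≈ 28.1 − j87 Ω

tan(βl) = tan(46.2°) = 1.04
Z_in = Z_0·(Z_L + jZ_0·tanβl)/(Z_0 + jZ_L·tanβl)
     = 50·(58.3 + j181)/(-84.5 + j60.8)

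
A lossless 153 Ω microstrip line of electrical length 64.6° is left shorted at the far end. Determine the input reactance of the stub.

tan(βl) = 2.11
For a shorted stub, Z_in = jZ_0·tan(βl)

X_in ≈ 322 Ω (inductive)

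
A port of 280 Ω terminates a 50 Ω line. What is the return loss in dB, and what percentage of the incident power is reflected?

RL ≈ 3.14 dB; 48.6% of incident power reflected

Γ = (280 − 50)/(280 + 50) = 0.697
RL = −20·log₁₀(0.697) = 3.14 dB
P_refl/P_inc = |Γ|² = 0.486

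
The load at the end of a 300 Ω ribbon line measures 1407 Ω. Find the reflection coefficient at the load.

Γ = 0.649

Γ = (Z_L − Z_0)/(Z_L + Z_0) = (1407 − 300)/(1407 + 300) = 1107/1707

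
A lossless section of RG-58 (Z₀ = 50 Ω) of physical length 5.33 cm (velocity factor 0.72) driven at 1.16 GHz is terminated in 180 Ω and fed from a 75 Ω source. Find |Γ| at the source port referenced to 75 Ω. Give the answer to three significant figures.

|Γ| ≈ 0.68

λ = v/f = 0.72·c / 1.16 GHz = 0.186 m
βl = 2π·l/λ = 2π × 0.286 = 103°
tan(βl) = -4.32
Z_in = Z_0·(Z_L + jZ_0·tanβl)/(Z_0 + jZ_L·tanβl) = 14.6 + j10.6 Ω
Γ_s = (Z_in − Z_s)/(Z_in + Z_s) = (-60.4 + j10.6)/(89.6 + j10.6), |Γ_s| = 0.68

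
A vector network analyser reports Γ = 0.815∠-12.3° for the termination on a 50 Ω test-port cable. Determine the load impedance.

Z_L = Z_0·(1 + Γ)/(1 − Γ) = 50·(1.8 − j0.174)/(0.204 + j0.174)

Z_L ≈ 234 − j242 Ω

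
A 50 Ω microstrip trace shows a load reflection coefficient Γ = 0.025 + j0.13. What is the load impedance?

Z_L ≈ 50.8 + j13.4 Ω

Z_L = Z_0·(1 + Γ)/(1 − Γ) = 50·(1.02 + j0.13)/(0.975 − j0.13)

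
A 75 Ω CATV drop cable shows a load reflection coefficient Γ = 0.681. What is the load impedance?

Z_L = Z_0·(1 + Γ)/(1 − Γ) = 75·(1.68)/(0.319)

Z_L ≈ 395 Ω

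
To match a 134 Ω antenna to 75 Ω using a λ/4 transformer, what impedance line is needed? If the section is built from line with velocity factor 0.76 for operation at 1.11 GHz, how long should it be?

Z_qwt ≈ 100 Ω; length ≈ 5.14 cm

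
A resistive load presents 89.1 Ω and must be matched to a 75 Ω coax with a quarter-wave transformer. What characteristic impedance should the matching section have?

Z_qwt ≈ 81.7 Ω

Z_qwt = √(Z_0·R_L) = √(75 × 89.1) = √6682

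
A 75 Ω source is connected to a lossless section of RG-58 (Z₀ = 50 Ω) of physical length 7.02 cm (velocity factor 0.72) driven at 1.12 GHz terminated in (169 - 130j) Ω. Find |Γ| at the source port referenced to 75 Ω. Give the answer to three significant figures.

|Γ| ≈ 0.698

λ = v/f = 0.72·c / 1.12 GHz = 0.193 m
βl = 2π·l/λ = 2π × 0.364 = 131°
tan(βl) = -1.15
Z_in = Z_0·(Z_L + jZ_0·tanβl)/(Z_0 + jZ_L·tanβl) = 20.6 + j54.1 Ω
Γ_s = (Z_in − Z_s)/(Z_in + Z_s) = (-54.4 + j54.1)/(95.6 + j54.1), |Γ_s| = 0.698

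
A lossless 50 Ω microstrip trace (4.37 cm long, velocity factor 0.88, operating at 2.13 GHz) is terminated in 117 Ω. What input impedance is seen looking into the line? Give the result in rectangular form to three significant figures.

λ = v/f = 0.88·c / 2.13 GHz = 0.124 m
βl = 2π·l/λ = 2π × 0.353 = 127°
tan(βl) = tan(127°) = -1.33
Z_in = Z_0·(Z_L + jZ_0·tanβl)/(Z_0 + jZ_L·tanβl)
     = 50·(117 − j66.5)/(50 − j156)

Z_in ≈ 30.3 + j27.8 Ω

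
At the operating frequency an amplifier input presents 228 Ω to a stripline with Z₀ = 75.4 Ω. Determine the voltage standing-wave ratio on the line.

VSWR ≈ 3.02

Γ = (228 − 75.4)/(228 + 75.4) = 0.503
VSWR = (1 + 0.503)/(1 − 0.503)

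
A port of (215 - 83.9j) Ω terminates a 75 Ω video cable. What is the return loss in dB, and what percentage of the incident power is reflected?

Γ = (140 − j83.9)/(290 − j83.9), |Γ| = 0.541
RL = −20·log₁₀(0.541) = 5.34 dB
P_refl/P_inc = |Γ|² = 0.292

RL ≈ 5.34 dB; 29.2% of incident power reflected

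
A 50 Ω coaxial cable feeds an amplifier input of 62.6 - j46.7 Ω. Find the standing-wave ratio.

Γ = (Z_L − Z_0)/(Z_L + Z_0) = (12.6 − j46.7)/(112.6 − j46.7)
|Γ| = 48.4/122 = 0.397
VSWR = (1 + |Γ|)/(1 − |Γ|) = 1.4/0.603

VSWR ≈ 2.32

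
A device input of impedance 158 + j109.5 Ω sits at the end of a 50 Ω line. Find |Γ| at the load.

Γ = (Z_L − Z_0)/(Z_L + Z_0) = (108 + j109.5)/(208 + j109.5)
|Γ| = 154/235

|Γ| ≈ 0.654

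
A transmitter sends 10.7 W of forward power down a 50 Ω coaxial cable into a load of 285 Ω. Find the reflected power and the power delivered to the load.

Γ = (285 − 50)/(285 + 50) = 0.701
|Γ|² = 0.492
P_refl = |Γ|²·P_inc = 5.27 W, P_del = (1 − |Γ|²)·P_inc = 5.43 W

P_reflected ≈ 5.27 W; P_delivered ≈ 5.43 W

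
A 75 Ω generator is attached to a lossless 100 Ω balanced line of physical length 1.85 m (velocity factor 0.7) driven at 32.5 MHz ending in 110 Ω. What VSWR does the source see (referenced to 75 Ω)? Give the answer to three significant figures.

λ = v/f = 0.7·c / 32.5 MHz = 6.46 m
βl = 2π·l/λ = 2π × 0.286 = 103°
tan(βl) = -4.31
Z_in = Z_0·(Z_L + jZ_0·tanβl)/(Z_0 + jZ_L·tanβl) = 91.7 + j3.86 Ω
Γ_s = (Z_in − Z_s)/(Z_in + Z_s) = (16.7 + j3.86)/(167 + j3.86), |Γ_s| = 0.103
VSWR = (1 + |Γ_s|)/(1 − |Γ_s|)

VSWR ≈ 1.23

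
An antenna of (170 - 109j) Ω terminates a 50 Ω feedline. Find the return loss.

RL ≈ 3.61 dB

Γ = (120 − j109)/(220 − j109), |Γ| = 0.66
RL = −20·log₁₀|Γ| = −20·log₁₀(0.66)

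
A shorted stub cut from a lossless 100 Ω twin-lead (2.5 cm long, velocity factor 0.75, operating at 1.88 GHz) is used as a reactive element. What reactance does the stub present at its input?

λ = v/f = 0.75·c / 1.88 GHz = 0.12 m
βl = 2π·l/λ = 2π × 0.209 = 75.2°
tan(βl) = 3.78
For a shorted stub, Z_in = jZ_0·tan(βl)

X_in ≈ 378 Ω (inductive)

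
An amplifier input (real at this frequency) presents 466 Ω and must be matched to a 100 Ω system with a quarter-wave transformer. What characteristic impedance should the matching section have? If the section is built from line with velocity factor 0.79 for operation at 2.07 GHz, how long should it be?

Z_qwt ≈ 216 Ω; length ≈ 2.86 cm

Z_qwt = √(Z_0·R_L) = √(100 × 466) = √46600
λ = 0.79·c/f = 0.114 m, so l = λ/4 = 0.0286 m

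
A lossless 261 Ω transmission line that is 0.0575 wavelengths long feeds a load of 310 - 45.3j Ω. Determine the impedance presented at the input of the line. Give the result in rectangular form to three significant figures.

βl = 2π × 0.0575 = 20.7°
tan(βl) = tan(20.7°) = 0.378
Z_in = Z_0·(Z_L + jZ_0·tanβl)/(Z_0 + jZ_L·tanβl)
     = 261·(310 + j53.3)/(278 + j117)

Z_in ≈ 265 − j61.6 Ω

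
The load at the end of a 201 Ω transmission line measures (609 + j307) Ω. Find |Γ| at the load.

Γ = (Z_L − Z_0)/(Z_L + Z_0) = (408 + j307)/(810 + j307)
|Γ| = 511/866

|Γ| ≈ 0.589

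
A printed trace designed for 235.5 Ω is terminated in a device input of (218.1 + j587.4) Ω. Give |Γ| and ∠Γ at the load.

Γ ≈ 0.792 ∠ 39.4°

Γ = (Z_L − Z_0)/(Z_L + Z_0) = (-17.4 + j587.4)/(453.6 + j587.4)
|Γ| = 588/742 = 0.792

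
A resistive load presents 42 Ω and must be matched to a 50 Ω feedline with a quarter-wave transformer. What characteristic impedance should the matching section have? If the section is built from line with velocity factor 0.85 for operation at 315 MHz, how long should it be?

Z_qwt = √(Z_0·R_L) = √(50 × 42) = √2100
λ = 0.85·c/f = 0.81 m, so l = λ/4 = 0.202 m

Z_qwt ≈ 45.8 Ω; length ≈ 20.2 cm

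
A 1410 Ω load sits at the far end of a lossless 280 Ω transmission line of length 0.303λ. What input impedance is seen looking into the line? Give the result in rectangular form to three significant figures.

Z_in ≈ 62 + j92.6 Ω

βl = 2π × 0.303 = 109°
tan(βl) = tan(109°) = -2.89
Z_in = Z_0·(Z_L + jZ_0·tanβl)/(Z_0 + jZ_L·tanβl)
     = 280·(1410 − j810)/(280 − j4080)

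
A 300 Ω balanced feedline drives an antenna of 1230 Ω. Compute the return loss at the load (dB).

RL ≈ 4.32 dB

Γ = (1230 − 300)/(1230 + 300) = 0.608
RL = −20·log₁₀|Γ| = −20·log₁₀(0.608)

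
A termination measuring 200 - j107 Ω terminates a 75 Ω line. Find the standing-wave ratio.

VSWR ≈ 3.52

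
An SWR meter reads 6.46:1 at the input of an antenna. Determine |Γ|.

|Γ| = (S − 1)/(S + 1) = (6.46 − 1)/(6.46 + 1) = 5.46/7.46

|Γ| ≈ 0.732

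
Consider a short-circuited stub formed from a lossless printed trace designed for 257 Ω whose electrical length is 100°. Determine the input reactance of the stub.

tan(βl) = -5.67
For a short-circuited stub, Z_in = jZ_0·tan(βl)

X_in ≈ -1460 Ω (capacitive)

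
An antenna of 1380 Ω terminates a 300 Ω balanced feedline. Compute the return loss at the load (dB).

RL ≈ 3.84 dB

Γ = (1380 − 300)/(1380 + 300) = 0.643
RL = −20·log₁₀|Γ| = −20·log₁₀(0.643)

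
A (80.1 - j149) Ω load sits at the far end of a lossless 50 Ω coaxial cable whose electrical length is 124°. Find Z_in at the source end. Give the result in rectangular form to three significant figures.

tan(βl) = tan(124°) = -1.48
Z_in = Z_0·(Z_L + jZ_0·tanβl)/(Z_0 + jZ_L·tanβl)
     = 50·(80.1 − j223)/(-171 − j119)

Z_in ≈ 14.8 + j55 Ω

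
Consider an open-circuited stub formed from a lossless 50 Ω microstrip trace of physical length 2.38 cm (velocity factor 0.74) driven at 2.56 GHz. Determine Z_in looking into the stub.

λ = v/f = 0.74·c / 2.56 GHz = 0.0867 m
βl = 2π·l/λ = 2π × 0.274 = 98.8°
tan(βl) = -6.46
For an open-circuited stub, Z_in = −jZ_0·cot(βl) = −jZ_0/tan(βl)

Z_in ≈ +j7.74 Ω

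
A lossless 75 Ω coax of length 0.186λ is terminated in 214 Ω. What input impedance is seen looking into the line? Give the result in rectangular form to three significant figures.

Z_in ≈ 30.4 − j27.4 Ω

βl = 2π × 0.186 = 67°
tan(βl) = tan(67°) = 2.35
Z_in = Z_0·(Z_L + jZ_0·tanβl)/(Z_0 + jZ_L·tanβl)
     = 75·(214 + j176)/(75 + j503)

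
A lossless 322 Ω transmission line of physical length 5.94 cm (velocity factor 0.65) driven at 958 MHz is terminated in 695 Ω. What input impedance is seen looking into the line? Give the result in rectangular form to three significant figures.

λ = v/f = 0.65·c / 958 MHz = 0.204 m
βl = 2π·l/λ = 2π × 0.292 = 105°
tan(βl) = tan(105°) = -3.72
Z_in = Z_0·(Z_L + jZ_0·tanβl)/(Z_0 + jZ_L·tanβl)
     = 322·(695 − j1200)/(322 − j2580)

Z_in ≈ 158 + j67 Ω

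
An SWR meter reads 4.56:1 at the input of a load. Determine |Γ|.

|Γ| ≈ 0.64

|Γ| = (S − 1)/(S + 1) = (4.56 − 1)/(4.56 + 1) = 3.56/5.56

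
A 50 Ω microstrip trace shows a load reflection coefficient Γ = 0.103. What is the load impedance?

Z_L ≈ 61.5 Ω

Z_L = Z_0·(1 + Γ)/(1 − Γ) = 50·(1.1)/(0.897)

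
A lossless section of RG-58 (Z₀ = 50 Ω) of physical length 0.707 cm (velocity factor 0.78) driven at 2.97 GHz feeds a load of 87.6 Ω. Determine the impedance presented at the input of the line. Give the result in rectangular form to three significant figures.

λ = v/f = 0.78·c / 2.97 GHz = 0.0788 m
βl = 2π·l/λ = 2π × 0.0897 = 32.3°
tan(βl) = tan(32.3°) = 0.632
Z_in = Z_0·(Z_L + jZ_0·tanβl)/(Z_0 + jZ_L·tanβl)
     = 50·(87.6 + j31.6)/(50 + j55.4)

Z_in ≈ 55.1 − j29.4 Ω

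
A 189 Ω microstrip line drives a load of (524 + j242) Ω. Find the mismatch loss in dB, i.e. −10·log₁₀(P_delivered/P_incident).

mismatch loss ≈ 1.56 dB

Γ = (335 + j242)/(713 + j242), |Γ| = 0.549
|Γ|² = 0.301, so P_del/P_inc = 1 − |Γ|² = 0.699
ML = −10·log₁₀(1 − |Γ|²)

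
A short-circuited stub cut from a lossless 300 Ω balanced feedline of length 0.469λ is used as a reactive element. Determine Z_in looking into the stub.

βl = 2π × 0.469 = 169°
tan(βl) = -0.197
For a short-circuited stub, Z_in = jZ_0·tan(βl)

Z_in ≈ −j59.2 Ω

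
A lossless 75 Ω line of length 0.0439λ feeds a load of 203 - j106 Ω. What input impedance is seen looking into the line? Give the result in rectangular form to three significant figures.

Z_in ≈ 86.1 − j108 Ω

βl = 2π × 0.0439 = 15.8°
tan(βl) = tan(15.8°) = 0.283
Z_in = Z_0·(Z_L + jZ_0·tanβl)/(Z_0 + jZ_L·tanβl)
     = 75·(203 − j84.8)/(105 + j57.5)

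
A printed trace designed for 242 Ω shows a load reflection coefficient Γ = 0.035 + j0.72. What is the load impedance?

Z_L ≈ 80.2 + j240 Ω

Z_L = Z_0·(1 + Γ)/(1 − Γ) = 242·(1.03 + j0.72)/(0.965 − j0.72)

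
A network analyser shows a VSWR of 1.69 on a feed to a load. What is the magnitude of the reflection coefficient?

|Γ| ≈ 0.257

|Γ| = (S − 1)/(S + 1) = (1.69 − 1)/(1.69 + 1) = 0.69/2.69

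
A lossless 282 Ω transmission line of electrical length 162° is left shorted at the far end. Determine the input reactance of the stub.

tan(βl) = -0.325
For a shorted stub, Z_in = jZ_0·tan(βl)

X_in ≈ -91.6 Ω (capacitive)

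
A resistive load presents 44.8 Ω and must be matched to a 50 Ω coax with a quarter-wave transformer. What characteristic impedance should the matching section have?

Z_qwt = √(Z_0·R_L) = √(50 × 44.8) = √2240

Z_qwt ≈ 47.3 Ω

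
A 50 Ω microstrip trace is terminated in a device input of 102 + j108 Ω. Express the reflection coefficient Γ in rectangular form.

Γ ≈ 0.563 + j0.311

Γ = (Z_L − Z_0)/(Z_L + Z_0) = (52 + j108)/(152 + j108)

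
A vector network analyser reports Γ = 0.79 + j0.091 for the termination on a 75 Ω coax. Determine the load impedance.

Z_L = Z_0·(1 + Γ)/(1 − Γ) = 75·(1.79 + j0.091)/(0.21 − j0.091)

Z_L ≈ 526 + j261 Ω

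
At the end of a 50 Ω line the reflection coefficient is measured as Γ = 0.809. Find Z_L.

Z_L = Z_0·(1 + Γ)/(1 − Γ) = 50·(1.81)/(0.191)

Z_L ≈ 474 Ω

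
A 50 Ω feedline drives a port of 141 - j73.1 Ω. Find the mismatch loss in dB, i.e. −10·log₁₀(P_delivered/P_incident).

Γ = (91 − j73.1)/(191 − j73.1), |Γ| = 0.571
|Γ|² = 0.326, so P_del/P_inc = 1 − |Γ|² = 0.674
ML = −10·log₁₀(1 − |Γ|²)

mismatch loss ≈ 1.71 dB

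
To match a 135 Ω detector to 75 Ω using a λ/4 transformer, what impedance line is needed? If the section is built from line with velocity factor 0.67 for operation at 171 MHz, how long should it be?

Z_qwt ≈ 101 Ω; length ≈ 29.4 cm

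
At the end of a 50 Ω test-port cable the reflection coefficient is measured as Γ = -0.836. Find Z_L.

Z_L ≈ 4.47 Ω

Z_L = Z_0·(1 + Γ)/(1 − Γ) = 50·(0.164)/(1.84)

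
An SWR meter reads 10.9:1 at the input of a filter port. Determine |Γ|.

|Γ| ≈ 0.832

|Γ| = (S − 1)/(S + 1) = (10.9 − 1)/(10.9 + 1) = 9.9/11.9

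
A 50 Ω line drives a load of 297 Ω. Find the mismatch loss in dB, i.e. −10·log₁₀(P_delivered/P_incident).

mismatch loss ≈ 3.07 dB

Γ = (297 − 50)/(297 + 50) = 0.712
|Γ|² = 0.507, so P_del/P_inc = 1 − |Γ|² = 0.493
ML = −10·log₁₀(1 − |Γ|²)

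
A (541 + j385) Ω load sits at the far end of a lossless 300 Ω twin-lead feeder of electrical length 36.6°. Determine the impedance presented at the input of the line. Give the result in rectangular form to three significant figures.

Z_in ≈ 467 − j388 Ω

tan(βl) = tan(36.6°) = 0.743
Z_in = Z_0·(Z_L + jZ_0·tanβl)/(Z_0 + jZ_L·tanβl)
     = 300·(541 + j608)/(14.1 + j402)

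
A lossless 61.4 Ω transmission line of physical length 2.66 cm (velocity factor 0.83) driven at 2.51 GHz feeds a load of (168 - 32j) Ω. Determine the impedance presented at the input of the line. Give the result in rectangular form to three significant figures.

Z_in ≈ 22.2 + j10.3 Ω

λ = v/f = 0.83·c / 2.51 GHz = 0.0992 m
βl = 2π·l/λ = 2π × 0.268 = 96.5°
tan(βl) = tan(96.5°) = -8.74
Z_in = Z_0·(Z_L + jZ_0·tanβl)/(Z_0 + jZ_L·tanβl)
     = 61.4·(168 − j568)/(-218 − j1470)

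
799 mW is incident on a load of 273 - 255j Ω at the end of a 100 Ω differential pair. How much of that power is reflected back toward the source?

P_reflected ≈ 372 mW

|Γ| = |(173 − j255)/(373 − j255)| = 0.682
|Γ|² = 0.465
P_refl = |Γ|²·P_inc = 372 mW, P_del = (1 − |Γ|²)·P_inc = 427 mW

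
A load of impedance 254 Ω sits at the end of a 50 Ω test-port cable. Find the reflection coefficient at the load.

Γ = 0.671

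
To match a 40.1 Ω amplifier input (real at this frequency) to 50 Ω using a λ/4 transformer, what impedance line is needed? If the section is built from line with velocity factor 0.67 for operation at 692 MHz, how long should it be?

Z_qwt = √(Z_0·R_L) = √(50 × 40.1) = √2005
λ = 0.67·c/f = 0.29 m, so l = λ/4 = 0.0726 m

Z_qwt ≈ 44.8 Ω; length ≈ 7.26 cm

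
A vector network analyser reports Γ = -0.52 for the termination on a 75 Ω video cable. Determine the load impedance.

Z_L ≈ 23.7 Ω

Z_L = Z_0·(1 + Γ)/(1 − Γ) = 75·(0.48)/(1.52)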